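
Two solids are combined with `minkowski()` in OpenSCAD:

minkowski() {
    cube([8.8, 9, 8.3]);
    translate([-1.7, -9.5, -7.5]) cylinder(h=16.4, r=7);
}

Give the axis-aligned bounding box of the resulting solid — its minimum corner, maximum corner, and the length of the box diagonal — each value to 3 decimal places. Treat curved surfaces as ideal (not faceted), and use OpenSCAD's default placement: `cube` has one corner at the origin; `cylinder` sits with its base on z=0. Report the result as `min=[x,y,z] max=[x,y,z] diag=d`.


A = translate([-1.7, -9.5, -7.5]) cylinder(h=16.4, r=7) → bbox [-8.7,-16.5,-7.5] .. [5.3,-2.5,8.9]
B = cube([8.8, 9, 8.3]) → bbox [0,0,0] .. [8.8,9,8.3]
lo = A.lo+B.lo = [-8.7+0, -16.5+0, -7.5+0] = [-8.700,-16.500,-7.500]
hi = A.hi+B.hi = [5.3+8.8, -2.5+9, 8.9+8.3] = [14.100,6.500,17.200]
diag = √(22.8²+23²+24.7²) = √1658.93 = 40.730

min=[-8.700,-16.500,-7.500] max=[14.100,6.500,17.200] diag=40.730


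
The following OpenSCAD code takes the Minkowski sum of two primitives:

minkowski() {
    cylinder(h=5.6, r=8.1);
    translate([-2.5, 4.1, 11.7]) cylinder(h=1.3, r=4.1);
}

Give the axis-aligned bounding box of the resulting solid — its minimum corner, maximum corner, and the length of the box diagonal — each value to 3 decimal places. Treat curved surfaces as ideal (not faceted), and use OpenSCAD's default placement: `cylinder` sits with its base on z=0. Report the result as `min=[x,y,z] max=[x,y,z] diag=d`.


A = translate([-2.5, 4.1, 11.7]) cylinder(h=1.3, r=4.1) → bbox [-6.6,0,11.7] .. [1.6,8.2,13]
B = cylinder(h=5.6, r=8.1) → bbox [-8.1,-8.1,0] .. [8.1,8.1,5.6]
lo = A.lo+B.lo = [-6.6-8.1, 0-8.1, 11.7+0] = [-14.700,-8.100,11.700]
hi = A.hi+B.hi = [1.6+8.1, 8.2+8.1, 13+5.6] = [9.700,16.300,18.600]
diag = √(24.4²+24.4²+6.9²) = √1238.33 = 35.190

min=[-14.700,-8.100,11.700] max=[9.700,16.300,18.600] diag=35.190


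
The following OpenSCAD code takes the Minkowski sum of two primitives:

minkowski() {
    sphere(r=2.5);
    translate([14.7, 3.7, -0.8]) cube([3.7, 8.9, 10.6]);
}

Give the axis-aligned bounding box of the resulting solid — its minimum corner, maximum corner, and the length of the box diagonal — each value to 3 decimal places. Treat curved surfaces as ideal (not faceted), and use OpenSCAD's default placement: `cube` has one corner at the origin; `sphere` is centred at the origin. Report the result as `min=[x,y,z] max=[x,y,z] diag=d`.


A = translate([14.7, 3.7, -0.8]) cube([3.7, 8.9, 10.6]) → bbox [14.7,3.7,-0.8] .. [18.4,12.6,9.8]
B = sphere(r=2.5) → bbox [-2.5,-2.5,-2.5] .. [2.5,2.5,2.5]
lo = A.lo+B.lo = [14.7-2.5, 3.7-2.5, -0.8-2.5] = [12.200,1.200,-3.300]
hi = A.hi+B.hi = [18.4+2.5, 12.6+2.5, 9.8+2.5] = [20.900,15.100,12.300]
diag = √(8.7²+13.9²+15.6²) = √512.26 = 22.633

min=[12.200,1.200,-3.300] max=[20.900,15.100,12.300] diag=22.633


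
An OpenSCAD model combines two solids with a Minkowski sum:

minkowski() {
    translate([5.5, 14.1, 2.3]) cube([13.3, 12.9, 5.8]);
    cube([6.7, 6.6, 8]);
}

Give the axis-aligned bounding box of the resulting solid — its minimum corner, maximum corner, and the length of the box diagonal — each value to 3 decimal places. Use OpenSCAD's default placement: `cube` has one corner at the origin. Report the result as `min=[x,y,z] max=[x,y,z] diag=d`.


A = translate([5.5, 14.1, 2.3]) cube([13.3, 12.9, 5.8]) → bbox [5.5,14.1,2.3] .. [18.8,27,8.1]
B = cube([6.7, 6.6, 8]) → bbox [0,0,0] .. [6.7,6.6,8]
lo = A.lo+B.lo = [5.5+0, 14.1+0, 2.3+0] = [5.500,14.100,2.300]
hi = A.hi+B.hi = [18.8+6.7, 27+6.6, 8.1+8] = [25.500,33.600,16.100]
diag = √(20²+19.5²+13.8²) = √970.69 = 31.156

min=[5.500,14.100,2.300] max=[25.500,33.600,16.100] diag=31.156


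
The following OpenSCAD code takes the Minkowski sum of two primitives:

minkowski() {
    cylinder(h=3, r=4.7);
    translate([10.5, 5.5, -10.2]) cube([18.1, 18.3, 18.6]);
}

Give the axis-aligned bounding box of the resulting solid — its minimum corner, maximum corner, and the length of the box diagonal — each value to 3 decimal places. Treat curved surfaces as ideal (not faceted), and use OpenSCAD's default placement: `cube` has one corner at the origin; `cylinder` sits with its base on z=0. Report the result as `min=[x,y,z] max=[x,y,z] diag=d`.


A = translate([10.5, 5.5, -10.2]) cube([18.1, 18.3, 18.6]) → bbox [10.5,5.5,-10.2] .. [28.6,23.8,8.4]
B = cylinder(h=3, r=4.7) → bbox [-4.7,-4.7,0] .. [4.7,4.7,3]
lo = A.lo+B.lo = [10.5-4.7, 5.5-4.7, -10.2+0] = [5.800,0.800,-10.200]
hi = A.hi+B.hi = [28.6+4.7, 23.8+4.7, 8.4+3] = [33.300,28.500,11.400]
diag = √(27.5²+27.7²+21.6²) = √1990.1 = 44.611

min=[5.800,0.800,-10.200] max=[33.300,28.500,11.400] diag=44.611


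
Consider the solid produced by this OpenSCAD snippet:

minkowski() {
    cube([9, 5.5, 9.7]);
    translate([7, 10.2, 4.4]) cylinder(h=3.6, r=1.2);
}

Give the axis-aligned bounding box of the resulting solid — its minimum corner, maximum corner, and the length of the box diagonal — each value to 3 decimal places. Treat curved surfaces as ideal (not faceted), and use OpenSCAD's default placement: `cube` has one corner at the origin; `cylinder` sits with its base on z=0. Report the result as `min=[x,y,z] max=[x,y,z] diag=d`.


A = translate([7, 10.2, 4.4]) cylinder(h=3.6, r=1.2) → bbox [5.8,9,4.4] .. [8.2,11.4,8]
B = cube([9, 5.5, 9.7]) → bbox [0,0,0] .. [9,5.5,9.7]
lo = A.lo+B.lo = [5.8+0, 9+0, 4.4+0] = [5.800,9.000,4.400]
hi = A.hi+B.hi = [8.2+9, 11.4+5.5, 8+9.7] = [17.200,16.900,17.700]
diag = √(11.4²+7.9²+13.3²) = √369.26 = 19.216

min=[5.800,9.000,4.400] max=[17.200,16.900,17.700] diag=19.216


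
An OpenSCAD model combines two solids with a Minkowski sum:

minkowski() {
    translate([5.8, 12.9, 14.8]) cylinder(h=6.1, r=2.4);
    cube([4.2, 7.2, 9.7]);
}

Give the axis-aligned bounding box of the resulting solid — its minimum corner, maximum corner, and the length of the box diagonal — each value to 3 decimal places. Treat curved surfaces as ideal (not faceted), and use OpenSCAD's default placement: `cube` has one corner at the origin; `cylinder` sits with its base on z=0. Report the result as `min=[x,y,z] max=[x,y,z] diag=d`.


min=[3.400,10.500,14.800] max=[12.400,22.500,30.600] diag=21.786

A = translate([5.8, 12.9, 14.8]) cylinder(h=6.1, r=2.4) → bbox [3.4,10.5,14.8] .. [8.2,15.3,20.9]
B = cube([4.2, 7.2, 9.7]) → bbox [0,0,0] .. [4.2,7.2,9.7]
lo = A.lo+B.lo = [3.4+0, 10.5+0, 14.8+0] = [3.400,10.500,14.800]
hi = A.hi+B.hi = [8.2+4.2, 15.3+7.2, 20.9+9.7] = [12.400,22.500,30.600]
diag = √(9²+12²+15.8²) = √474.64 = 21.786


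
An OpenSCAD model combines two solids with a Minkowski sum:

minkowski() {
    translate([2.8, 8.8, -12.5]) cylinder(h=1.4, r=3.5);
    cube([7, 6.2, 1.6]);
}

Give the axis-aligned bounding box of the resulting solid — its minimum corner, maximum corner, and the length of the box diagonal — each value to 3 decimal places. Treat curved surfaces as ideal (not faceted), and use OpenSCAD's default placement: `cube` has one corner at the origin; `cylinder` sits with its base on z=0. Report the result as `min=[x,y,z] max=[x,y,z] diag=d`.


A = translate([2.8, 8.8, -12.5]) cylinder(h=1.4, r=3.5) → bbox [-0.7,5.3,-12.5] .. [6.3,12.3,-11.1]
B = cube([7, 6.2, 1.6]) → bbox [0,0,0] .. [7,6.2,1.6]
lo = A.lo+B.lo = [-0.7+0, 5.3+0, -12.5+0] = [-0.700,5.300,-12.500]
hi = A.hi+B.hi = [6.3+7, 12.3+6.2, -11.1+1.6] = [13.300,18.500,-9.500]
diag = √(14²+13.2²+3²) = √379.24 = 19.474

min=[-0.700,5.300,-12.500] max=[13.300,18.500,-9.500] diag=19.474


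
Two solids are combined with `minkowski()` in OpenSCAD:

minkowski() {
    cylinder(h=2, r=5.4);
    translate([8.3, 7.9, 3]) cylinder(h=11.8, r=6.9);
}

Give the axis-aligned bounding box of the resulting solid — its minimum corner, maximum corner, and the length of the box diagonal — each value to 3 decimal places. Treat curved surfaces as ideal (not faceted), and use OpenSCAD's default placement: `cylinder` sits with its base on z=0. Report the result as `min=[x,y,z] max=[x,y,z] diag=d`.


A = translate([8.3, 7.9, 3]) cylinder(h=11.8, r=6.9) → bbox [1.4,1,3] .. [15.2,14.8,14.8]
B = cylinder(h=2, r=5.4) → bbox [-5.4,-5.4,0] .. [5.4,5.4,2]
lo = A.lo+B.lo = [1.4-5.4, 1-5.4, 3+0] = [-4.000,-4.400,3.000]
hi = A.hi+B.hi = [15.2+5.4, 14.8+5.4, 14.8+2] = [20.600,20.200,16.800]
diag = √(24.6²+24.6²+13.8²) = √1400.76 = 37.427

min=[-4.000,-4.400,3.000] max=[20.600,20.200,16.800] diag=37.427


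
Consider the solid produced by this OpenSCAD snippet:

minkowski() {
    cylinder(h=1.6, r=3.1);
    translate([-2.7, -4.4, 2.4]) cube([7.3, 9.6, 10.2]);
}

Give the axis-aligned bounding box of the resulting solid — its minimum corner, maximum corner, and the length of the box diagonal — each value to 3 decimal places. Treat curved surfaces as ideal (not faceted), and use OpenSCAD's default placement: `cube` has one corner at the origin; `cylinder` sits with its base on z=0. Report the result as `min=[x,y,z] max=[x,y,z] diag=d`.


A = translate([-2.7, -4.4, 2.4]) cube([7.3, 9.6, 10.2]) → bbox [-2.7,-4.4,2.4] .. [4.6,5.2,12.6]
B = cylinder(h=1.6, r=3.1) → bbox [-3.1,-3.1,0] .. [3.1,3.1,1.6]
lo = A.lo+B.lo = [-2.7-3.1, -4.4-3.1, 2.4+0] = [-5.800,-7.500,2.400]
hi = A.hi+B.hi = [4.6+3.1, 5.2+3.1, 12.6+1.6] = [7.700,8.300,14.200]
diag = √(13.5²+15.8²+11.8²) = √571.13 = 23.898

min=[-5.800,-7.500,2.400] max=[7.700,8.300,14.200] diag=23.898


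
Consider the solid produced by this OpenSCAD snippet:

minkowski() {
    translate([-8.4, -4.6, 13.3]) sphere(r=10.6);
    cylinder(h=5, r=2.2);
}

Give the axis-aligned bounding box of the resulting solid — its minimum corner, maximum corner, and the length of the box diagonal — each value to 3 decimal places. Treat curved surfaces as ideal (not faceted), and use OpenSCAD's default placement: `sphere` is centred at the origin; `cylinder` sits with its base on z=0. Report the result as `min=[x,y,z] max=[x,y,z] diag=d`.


A = translate([-8.4, -4.6, 13.3]) sphere(r=10.6) → bbox [-19,-15.2,2.7] .. [2.2,6,23.9]
B = cylinder(h=5, r=2.2) → bbox [-2.2,-2.2,0] .. [2.2,2.2,5]
lo = A.lo+B.lo = [-19-2.2, -15.2-2.2, 2.7+0] = [-21.200,-17.400,2.700]
hi = A.hi+B.hi = [2.2+2.2, 6+2.2, 23.9+5] = [4.400,8.200,28.900]
diag = √(25.6²+25.6²+26.2²) = √1997.16 = 44.690

min=[-21.200,-17.400,2.700] max=[4.400,8.200,28.900] diag=44.690


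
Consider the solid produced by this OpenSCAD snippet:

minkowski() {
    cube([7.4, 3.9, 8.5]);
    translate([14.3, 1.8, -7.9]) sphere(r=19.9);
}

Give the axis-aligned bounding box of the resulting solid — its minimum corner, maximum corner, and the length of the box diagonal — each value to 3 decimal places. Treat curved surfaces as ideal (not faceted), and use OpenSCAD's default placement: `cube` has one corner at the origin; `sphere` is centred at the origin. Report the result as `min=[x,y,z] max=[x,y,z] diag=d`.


min=[-5.600,-18.100,-27.800] max=[41.600,25.600,20.500] diag=80.439

A = translate([14.3, 1.8, -7.9]) sphere(r=19.9) → bbox [-5.6,-18.1,-27.8] .. [34.2,21.7,12]
B = cube([7.4, 3.9, 8.5]) → bbox [0,0,0] .. [7.4,3.9,8.5]
lo = A.lo+B.lo = [-5.6+0, -18.1+0, -27.8+0] = [-5.600,-18.100,-27.800]
hi = A.hi+B.hi = [34.2+7.4, 21.7+3.9, 12+8.5] = [41.600,25.600,20.500]
diag = √(47.2²+43.7²+48.3²) = √6470.42 = 80.439


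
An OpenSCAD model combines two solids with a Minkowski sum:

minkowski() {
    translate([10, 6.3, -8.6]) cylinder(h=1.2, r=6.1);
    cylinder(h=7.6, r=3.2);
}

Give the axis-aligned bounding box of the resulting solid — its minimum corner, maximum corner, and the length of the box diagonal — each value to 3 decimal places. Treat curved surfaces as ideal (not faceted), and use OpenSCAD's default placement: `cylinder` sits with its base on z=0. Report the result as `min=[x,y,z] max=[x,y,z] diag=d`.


A = translate([10, 6.3, -8.6]) cylinder(h=1.2, r=6.1) → bbox [3.9,0.2,-8.6] .. [16.1,12.4,-7.4]
B = cylinder(h=7.6, r=3.2) → bbox [-3.2,-3.2,0] .. [3.2,3.2,7.6]
lo = A.lo+B.lo = [3.9-3.2, 0.2-3.2, -8.6+0] = [0.700,-3.000,-8.600]
hi = A.hi+B.hi = [16.1+3.2, 12.4+3.2, -7.4+7.6] = [19.300,15.600,0.200]
diag = √(18.6²+18.6²+8.8²) = √769.36 = 27.737

min=[0.700,-3.000,-8.600] max=[19.300,15.600,0.200] diag=27.737


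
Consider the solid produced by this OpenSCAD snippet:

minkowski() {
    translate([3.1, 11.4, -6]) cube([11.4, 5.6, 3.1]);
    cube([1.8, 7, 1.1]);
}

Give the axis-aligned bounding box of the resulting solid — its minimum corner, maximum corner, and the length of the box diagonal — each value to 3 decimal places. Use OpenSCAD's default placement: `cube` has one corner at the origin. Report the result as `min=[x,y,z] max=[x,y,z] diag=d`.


A = translate([3.1, 11.4, -6]) cube([11.4, 5.6, 3.1]) → bbox [3.1,11.4,-6] .. [14.5,17,-2.9]
B = cube([1.8, 7, 1.1]) → bbox [0,0,0] .. [1.8,7,1.1]
lo = A.lo+B.lo = [3.1+0, 11.4+0, -6+0] = [3.100,11.400,-6.000]
hi = A.hi+B.hi = [14.5+1.8, 17+7, -2.9+1.1] = [16.300,24.000,-1.800]
diag = √(13.2²+12.6²+4.2²) = √350.64 = 18.725

min=[3.100,11.400,-6.000] max=[16.300,24.000,-1.800] diag=18.725


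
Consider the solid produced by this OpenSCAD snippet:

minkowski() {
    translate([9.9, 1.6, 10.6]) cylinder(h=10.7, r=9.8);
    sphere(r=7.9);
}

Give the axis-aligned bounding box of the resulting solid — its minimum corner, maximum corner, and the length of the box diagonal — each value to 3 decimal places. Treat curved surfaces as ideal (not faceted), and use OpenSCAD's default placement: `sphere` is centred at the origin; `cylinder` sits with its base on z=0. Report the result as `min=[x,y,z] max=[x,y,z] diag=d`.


min=[-7.800,-16.100,2.700] max=[27.600,19.300,29.200] diag=56.644

A = translate([9.9, 1.6, 10.6]) cylinder(h=10.7, r=9.8) → bbox [0.1,-8.2,10.6] .. [19.7,11.4,21.3]
B = sphere(r=7.9) → bbox [-7.9,-7.9,-7.9] .. [7.9,7.9,7.9]
lo = A.lo+B.lo = [0.1-7.9, -8.2-7.9, 10.6-7.9] = [-7.800,-16.100,2.700]
hi = A.hi+B.hi = [19.7+7.9, 11.4+7.9, 21.3+7.9] = [27.600,19.300,29.200]
diag = √(35.4²+35.4²+26.5²) = √3208.57 = 56.644


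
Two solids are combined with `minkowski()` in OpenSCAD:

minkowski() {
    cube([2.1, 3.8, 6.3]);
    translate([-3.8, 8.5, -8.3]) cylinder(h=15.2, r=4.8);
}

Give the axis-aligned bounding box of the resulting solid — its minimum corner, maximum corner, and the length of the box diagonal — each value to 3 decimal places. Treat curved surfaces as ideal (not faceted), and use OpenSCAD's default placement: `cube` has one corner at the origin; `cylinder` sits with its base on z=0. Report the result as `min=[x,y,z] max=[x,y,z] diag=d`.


min=[-8.600,3.700,-8.300] max=[3.100,17.100,13.200] diag=27.905

A = translate([-3.8, 8.5, -8.3]) cylinder(h=15.2, r=4.8) → bbox [-8.6,3.7,-8.3] .. [1,13.3,6.9]
B = cube([2.1, 3.8, 6.3]) → bbox [0,0,0] .. [2.1,3.8,6.3]
lo = A.lo+B.lo = [-8.6+0, 3.7+0, -8.3+0] = [-8.600,3.700,-8.300]
hi = A.hi+B.hi = [1+2.1, 13.3+3.8, 6.9+6.3] = [3.100,17.100,13.200]
diag = √(11.7²+13.4²+21.5²) = √778.7 = 27.905


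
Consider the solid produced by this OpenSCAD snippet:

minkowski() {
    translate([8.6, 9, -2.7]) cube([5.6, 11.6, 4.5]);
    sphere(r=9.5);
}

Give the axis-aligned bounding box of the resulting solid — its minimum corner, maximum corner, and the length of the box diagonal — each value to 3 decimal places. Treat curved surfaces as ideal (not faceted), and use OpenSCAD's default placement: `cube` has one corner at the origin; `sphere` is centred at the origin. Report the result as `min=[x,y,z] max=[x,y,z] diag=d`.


min=[-0.900,-0.500,-12.200] max=[23.700,30.100,11.300] diag=45.758

A = translate([8.6, 9, -2.7]) cube([5.6, 11.6, 4.5]) → bbox [8.6,9,-2.7] .. [14.2,20.6,1.8]
B = sphere(r=9.5) → bbox [-9.5,-9.5,-9.5] .. [9.5,9.5,9.5]
lo = A.lo+B.lo = [8.6-9.5, 9-9.5, -2.7-9.5] = [-0.900,-0.500,-12.200]
hi = A.hi+B.hi = [14.2+9.5, 20.6+9.5, 1.8+9.5] = [23.700,30.100,11.300]
diag = √(24.6²+30.6²+23.5²) = √2093.77 = 45.758


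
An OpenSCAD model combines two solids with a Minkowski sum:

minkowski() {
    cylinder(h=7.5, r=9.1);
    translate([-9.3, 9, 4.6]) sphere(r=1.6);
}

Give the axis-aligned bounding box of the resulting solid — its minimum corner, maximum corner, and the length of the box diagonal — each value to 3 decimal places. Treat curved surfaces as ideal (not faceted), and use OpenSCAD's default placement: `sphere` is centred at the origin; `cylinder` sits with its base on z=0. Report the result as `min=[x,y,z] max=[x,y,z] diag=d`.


min=[-20.000,-1.700,3.000] max=[1.400,19.700,13.700] diag=32.100

A = translate([-9.3, 9, 4.6]) sphere(r=1.6) → bbox [-10.9,7.4,3] .. [-7.7,10.6,6.2]
B = cylinder(h=7.5, r=9.1) → bbox [-9.1,-9.1,0] .. [9.1,9.1,7.5]
lo = A.lo+B.lo = [-10.9-9.1, 7.4-9.1, 3+0] = [-20.000,-1.700,3.000]
hi = A.hi+B.hi = [-7.7+9.1, 10.6+9.1, 6.2+7.5] = [1.400,19.700,13.700]
diag = √(21.4²+21.4²+10.7²) = √1030.41 = 32.100


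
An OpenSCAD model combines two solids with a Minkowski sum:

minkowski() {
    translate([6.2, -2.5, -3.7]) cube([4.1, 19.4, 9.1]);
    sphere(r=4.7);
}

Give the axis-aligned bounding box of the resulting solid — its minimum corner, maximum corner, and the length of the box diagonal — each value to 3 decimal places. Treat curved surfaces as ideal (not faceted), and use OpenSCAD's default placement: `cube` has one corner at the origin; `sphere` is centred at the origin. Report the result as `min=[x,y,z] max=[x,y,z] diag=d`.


A = translate([6.2, -2.5, -3.7]) cube([4.1, 19.4, 9.1]) → bbox [6.2,-2.5,-3.7] .. [10.3,16.9,5.4]
B = sphere(r=4.7) → bbox [-4.7,-4.7,-4.7] .. [4.7,4.7,4.7]
lo = A.lo+B.lo = [6.2-4.7, -2.5-4.7, -3.7-4.7] = [1.500,-7.200,-8.400]
hi = A.hi+B.hi = [10.3+4.7, 16.9+4.7, 5.4+4.7] = [15.000,21.600,10.100]
diag = √(13.5²+28.8²+18.5²) = √1353.94 = 36.796

min=[1.500,-7.200,-8.400] max=[15.000,21.600,10.100] diag=36.796


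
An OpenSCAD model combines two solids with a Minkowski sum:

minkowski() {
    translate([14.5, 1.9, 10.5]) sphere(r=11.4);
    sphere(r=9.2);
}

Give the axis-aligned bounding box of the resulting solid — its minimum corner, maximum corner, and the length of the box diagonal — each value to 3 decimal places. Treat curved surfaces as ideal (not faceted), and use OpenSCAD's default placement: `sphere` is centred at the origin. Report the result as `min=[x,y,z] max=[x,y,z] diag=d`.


A = translate([14.5, 1.9, 10.5]) sphere(r=11.4) → bbox [3.1,-9.5,-0.9] .. [25.9,13.3,21.9]
B = sphere(r=9.2) → bbox [-9.2,-9.2,-9.2] .. [9.2,9.2,9.2]
lo = A.lo+B.lo = [3.1-9.2, -9.5-9.2, -0.9-9.2] = [-6.100,-18.700,-10.100]
hi = A.hi+B.hi = [25.9+9.2, 13.3+9.2, 21.9+9.2] = [35.100,22.500,31.100]
diag = √(41.2²+41.2²+41.2²) = √5092.32 = 71.360

min=[-6.100,-18.700,-10.100] max=[35.100,22.500,31.100] diag=71.360


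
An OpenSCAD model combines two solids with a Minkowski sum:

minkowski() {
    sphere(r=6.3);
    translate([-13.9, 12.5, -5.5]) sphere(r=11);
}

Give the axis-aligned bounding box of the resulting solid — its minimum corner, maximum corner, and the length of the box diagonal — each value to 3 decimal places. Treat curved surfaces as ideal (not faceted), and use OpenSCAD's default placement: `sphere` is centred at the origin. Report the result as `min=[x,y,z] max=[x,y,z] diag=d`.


min=[-31.200,-4.800,-22.800] max=[3.400,29.800,11.800] diag=59.929

A = translate([-13.9, 12.5, -5.5]) sphere(r=11) → bbox [-24.9,1.5,-16.5] .. [-2.9,23.5,5.5]
B = sphere(r=6.3) → bbox [-6.3,-6.3,-6.3] .. [6.3,6.3,6.3]
lo = A.lo+B.lo = [-24.9-6.3, 1.5-6.3, -16.5-6.3] = [-31.200,-4.800,-22.800]
hi = A.hi+B.hi = [-2.9+6.3, 23.5+6.3, 5.5+6.3] = [3.400,29.800,11.800]
diag = √(34.6²+34.6²+34.6²) = √3591.48 = 59.929


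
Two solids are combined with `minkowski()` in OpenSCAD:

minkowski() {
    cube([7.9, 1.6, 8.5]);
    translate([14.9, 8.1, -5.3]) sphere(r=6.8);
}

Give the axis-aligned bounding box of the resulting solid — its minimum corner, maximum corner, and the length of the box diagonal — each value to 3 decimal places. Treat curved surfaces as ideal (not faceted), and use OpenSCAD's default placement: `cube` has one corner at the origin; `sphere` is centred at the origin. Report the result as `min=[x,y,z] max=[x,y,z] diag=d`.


min=[8.100,1.300,-12.100] max=[29.600,16.500,10.000] diag=34.376

A = translate([14.9, 8.1, -5.3]) sphere(r=6.8) → bbox [8.1,1.3,-12.1] .. [21.7,14.9,1.5]
B = cube([7.9, 1.6, 8.5]) → bbox [0,0,0] .. [7.9,1.6,8.5]
lo = A.lo+B.lo = [8.1+0, 1.3+0, -12.1+0] = [8.100,1.300,-12.100]
hi = A.hi+B.hi = [21.7+7.9, 14.9+1.6, 1.5+8.5] = [29.600,16.500,10.000]
diag = √(21.5²+15.2²+22.1²) = √1181.7 = 34.376


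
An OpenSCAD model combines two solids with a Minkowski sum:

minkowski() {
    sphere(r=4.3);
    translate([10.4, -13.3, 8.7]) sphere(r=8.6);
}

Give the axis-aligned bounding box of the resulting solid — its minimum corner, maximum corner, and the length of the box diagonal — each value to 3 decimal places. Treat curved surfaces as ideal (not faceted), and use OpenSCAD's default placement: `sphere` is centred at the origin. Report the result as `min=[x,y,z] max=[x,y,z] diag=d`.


A = translate([10.4, -13.3, 8.7]) sphere(r=8.6) → bbox [1.8,-21.9,0.1] .. [19,-4.7,17.3]
B = sphere(r=4.3) → bbox [-4.3,-4.3,-4.3] .. [4.3,4.3,4.3]
lo = A.lo+B.lo = [1.8-4.3, -21.9-4.3, 0.1-4.3] = [-2.500,-26.200,-4.200]
hi = A.hi+B.hi = [19+4.3, -4.7+4.3, 17.3+4.3] = [23.300,-0.400,21.600]
diag = √(25.8²+25.8²+25.8²) = √1996.92 = 44.687

min=[-2.500,-26.200,-4.200] max=[23.300,-0.400,21.600] diag=44.687


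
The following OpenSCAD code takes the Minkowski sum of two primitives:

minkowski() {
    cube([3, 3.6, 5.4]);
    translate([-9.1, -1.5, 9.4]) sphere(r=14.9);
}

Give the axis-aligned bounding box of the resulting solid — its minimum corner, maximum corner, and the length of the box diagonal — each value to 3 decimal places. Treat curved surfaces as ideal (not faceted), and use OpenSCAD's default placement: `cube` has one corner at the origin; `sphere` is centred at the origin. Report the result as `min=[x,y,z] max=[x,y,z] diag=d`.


min=[-24.000,-16.400,-5.500] max=[8.800,17.000,29.700] diag=58.570

A = translate([-9.1, -1.5, 9.4]) sphere(r=14.9) → bbox [-24,-16.4,-5.5] .. [5.8,13.4,24.3]
B = cube([3, 3.6, 5.4]) → bbox [0,0,0] .. [3,3.6,5.4]
lo = A.lo+B.lo = [-24+0, -16.4+0, -5.5+0] = [-24.000,-16.400,-5.500]
hi = A.hi+B.hi = [5.8+3, 13.4+3.6, 24.3+5.4] = [8.800,17.000,29.700]
diag = √(32.8²+33.4²+35.2²) = √3430.44 = 58.570


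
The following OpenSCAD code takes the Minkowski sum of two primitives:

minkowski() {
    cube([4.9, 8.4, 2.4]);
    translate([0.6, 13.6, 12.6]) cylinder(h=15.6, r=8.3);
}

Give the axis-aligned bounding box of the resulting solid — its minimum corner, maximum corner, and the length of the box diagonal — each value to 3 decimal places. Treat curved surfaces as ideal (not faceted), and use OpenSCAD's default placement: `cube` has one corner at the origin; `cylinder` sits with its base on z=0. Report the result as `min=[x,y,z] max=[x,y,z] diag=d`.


min=[-7.700,5.300,12.600] max=[13.800,30.300,30.600] diag=37.567

A = translate([0.6, 13.6, 12.6]) cylinder(h=15.6, r=8.3) → bbox [-7.7,5.3,12.6] .. [8.9,21.9,28.2]
B = cube([4.9, 8.4, 2.4]) → bbox [0,0,0] .. [4.9,8.4,2.4]
lo = A.lo+B.lo = [-7.7+0, 5.3+0, 12.6+0] = [-7.700,5.300,12.600]
hi = A.hi+B.hi = [8.9+4.9, 21.9+8.4, 28.2+2.4] = [13.800,30.300,30.600]
diag = √(21.5²+25²+18²) = √1411.25 = 37.567


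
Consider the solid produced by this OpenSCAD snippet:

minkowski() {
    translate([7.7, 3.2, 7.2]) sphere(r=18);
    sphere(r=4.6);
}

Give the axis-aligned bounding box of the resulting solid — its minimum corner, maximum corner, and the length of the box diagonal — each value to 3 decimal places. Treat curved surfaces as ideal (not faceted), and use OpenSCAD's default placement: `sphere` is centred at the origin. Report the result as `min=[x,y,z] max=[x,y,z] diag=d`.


A = translate([7.7, 3.2, 7.2]) sphere(r=18) → bbox [-10.3,-14.8,-10.8] .. [25.7,21.2,25.2]
B = sphere(r=4.6) → bbox [-4.6,-4.6,-4.6] .. [4.6,4.6,4.6]
lo = A.lo+B.lo = [-10.3-4.6, -14.8-4.6, -10.8-4.6] = [-14.900,-19.400,-15.400]
hi = A.hi+B.hi = [25.7+4.6, 21.2+4.6, 25.2+4.6] = [30.300,25.800,29.800]
diag = √(45.2²+45.2²+45.2²) = √6129.12 = 78.289

min=[-14.900,-19.400,-15.400] max=[30.300,25.800,29.800] diag=78.289


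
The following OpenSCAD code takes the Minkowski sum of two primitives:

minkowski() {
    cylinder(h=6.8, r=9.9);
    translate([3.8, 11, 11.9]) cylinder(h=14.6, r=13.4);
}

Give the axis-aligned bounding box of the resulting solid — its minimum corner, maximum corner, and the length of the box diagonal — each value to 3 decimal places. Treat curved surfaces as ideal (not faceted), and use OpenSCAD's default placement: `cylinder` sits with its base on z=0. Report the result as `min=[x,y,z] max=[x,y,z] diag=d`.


min=[-19.500,-12.300,11.900] max=[27.100,34.300,33.300] diag=69.290

A = translate([3.8, 11, 11.9]) cylinder(h=14.6, r=13.4) → bbox [-9.6,-2.4,11.9] .. [17.2,24.4,26.5]
B = cylinder(h=6.8, r=9.9) → bbox [-9.9,-9.9,0] .. [9.9,9.9,6.8]
lo = A.lo+B.lo = [-9.6-9.9, -2.4-9.9, 11.9+0] = [-19.500,-12.300,11.900]
hi = A.hi+B.hi = [17.2+9.9, 24.4+9.9, 26.5+6.8] = [27.100,34.300,33.300]
diag = √(46.6²+46.6²+21.4²) = √4801.08 = 69.290


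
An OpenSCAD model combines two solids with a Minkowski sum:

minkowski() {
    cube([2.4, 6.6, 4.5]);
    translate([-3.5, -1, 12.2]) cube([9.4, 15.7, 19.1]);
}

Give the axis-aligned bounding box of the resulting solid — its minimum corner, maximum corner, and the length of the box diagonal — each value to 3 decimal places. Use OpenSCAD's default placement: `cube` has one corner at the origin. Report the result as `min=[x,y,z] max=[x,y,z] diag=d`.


A = translate([-3.5, -1, 12.2]) cube([9.4, 15.7, 19.1]) → bbox [-3.5,-1,12.2] .. [5.9,14.7,31.3]
B = cube([2.4, 6.6, 4.5]) → bbox [0,0,0] .. [2.4,6.6,4.5]
lo = A.lo+B.lo = [-3.5+0, -1+0, 12.2+0] = [-3.500,-1.000,12.200]
hi = A.hi+B.hi = [5.9+2.4, 14.7+6.6, 31.3+4.5] = [8.300,21.300,35.800]
diag = √(11.8²+22.3²+23.6²) = √1193.49 = 34.547

min=[-3.500,-1.000,12.200] max=[8.300,21.300,35.800] diag=34.547


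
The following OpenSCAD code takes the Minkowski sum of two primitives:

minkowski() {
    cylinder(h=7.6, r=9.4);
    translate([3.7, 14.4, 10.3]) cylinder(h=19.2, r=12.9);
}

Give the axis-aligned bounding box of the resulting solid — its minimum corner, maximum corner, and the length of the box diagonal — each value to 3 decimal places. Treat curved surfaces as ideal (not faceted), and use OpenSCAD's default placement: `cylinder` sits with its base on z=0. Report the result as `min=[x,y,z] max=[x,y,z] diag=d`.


min=[-18.600,-7.900,10.300] max=[26.000,36.700,37.100] diag=68.531

A = translate([3.7, 14.4, 10.3]) cylinder(h=19.2, r=12.9) → bbox [-9.2,1.5,10.3] .. [16.6,27.3,29.5]
B = cylinder(h=7.6, r=9.4) → bbox [-9.4,-9.4,0] .. [9.4,9.4,7.6]
lo = A.lo+B.lo = [-9.2-9.4, 1.5-9.4, 10.3+0] = [-18.600,-7.900,10.300]
hi = A.hi+B.hi = [16.6+9.4, 27.3+9.4, 29.5+7.6] = [26.000,36.700,37.100]
diag = √(44.6²+44.6²+26.8²) = √4696.56 = 68.531


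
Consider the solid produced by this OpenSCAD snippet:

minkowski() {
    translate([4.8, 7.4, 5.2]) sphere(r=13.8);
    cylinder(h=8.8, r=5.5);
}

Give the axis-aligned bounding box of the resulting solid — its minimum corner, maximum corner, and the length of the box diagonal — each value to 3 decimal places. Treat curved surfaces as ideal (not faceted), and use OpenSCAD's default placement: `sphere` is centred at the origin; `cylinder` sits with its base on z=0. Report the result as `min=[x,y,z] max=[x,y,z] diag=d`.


A = translate([4.8, 7.4, 5.2]) sphere(r=13.8) → bbox [-9,-6.4,-8.6] .. [18.6,21.2,19]
B = cylinder(h=8.8, r=5.5) → bbox [-5.5,-5.5,0] .. [5.5,5.5,8.8]
lo = A.lo+B.lo = [-9-5.5, -6.4-5.5, -8.6+0] = [-14.500,-11.900,-8.600]
hi = A.hi+B.hi = [18.6+5.5, 21.2+5.5, 19+8.8] = [24.100,26.700,27.800]
diag = √(38.6²+38.6²+36.4²) = √4304.88 = 65.612

min=[-14.500,-11.900,-8.600] max=[24.100,26.700,27.800] diag=65.612


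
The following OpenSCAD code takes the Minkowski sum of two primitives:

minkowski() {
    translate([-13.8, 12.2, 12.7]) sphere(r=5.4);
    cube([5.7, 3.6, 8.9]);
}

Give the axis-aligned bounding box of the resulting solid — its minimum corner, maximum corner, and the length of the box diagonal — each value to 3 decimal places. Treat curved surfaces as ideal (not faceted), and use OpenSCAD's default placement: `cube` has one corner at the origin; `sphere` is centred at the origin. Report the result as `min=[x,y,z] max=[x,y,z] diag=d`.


min=[-19.200,6.800,7.300] max=[-2.700,21.200,27.000] diag=29.457

A = translate([-13.8, 12.2, 12.7]) sphere(r=5.4) → bbox [-19.2,6.8,7.3] .. [-8.4,17.6,18.1]
B = cube([5.7, 3.6, 8.9]) → bbox [0,0,0] .. [5.7,3.6,8.9]
lo = A.lo+B.lo = [-19.2+0, 6.8+0, 7.3+0] = [-19.200,6.800,7.300]
hi = A.hi+B.hi = [-8.4+5.7, 17.6+3.6, 18.1+8.9] = [-2.700,21.200,27.000]
diag = √(16.5²+14.4²+19.7²) = √867.7 = 29.457


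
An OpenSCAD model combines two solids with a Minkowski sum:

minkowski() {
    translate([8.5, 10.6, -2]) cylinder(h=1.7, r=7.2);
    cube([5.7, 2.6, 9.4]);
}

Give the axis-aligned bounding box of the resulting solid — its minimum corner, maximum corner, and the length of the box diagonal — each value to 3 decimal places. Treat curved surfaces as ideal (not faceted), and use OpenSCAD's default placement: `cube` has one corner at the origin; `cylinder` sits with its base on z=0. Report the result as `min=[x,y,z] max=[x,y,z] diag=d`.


A = translate([8.5, 10.6, -2]) cylinder(h=1.7, r=7.2) → bbox [1.3,3.4,-2] .. [15.7,17.8,-0.3]
B = cube([5.7, 2.6, 9.4]) → bbox [0,0,0] .. [5.7,2.6,9.4]
lo = A.lo+B.lo = [1.3+0, 3.4+0, -2+0] = [1.300,3.400,-2.000]
hi = A.hi+B.hi = [15.7+5.7, 17.8+2.6, -0.3+9.4] = [21.400,20.400,9.100]
diag = √(20.1²+17²+11.1²) = √816.22 = 28.570

min=[1.300,3.400,-2.000] max=[21.400,20.400,9.100] diag=28.570


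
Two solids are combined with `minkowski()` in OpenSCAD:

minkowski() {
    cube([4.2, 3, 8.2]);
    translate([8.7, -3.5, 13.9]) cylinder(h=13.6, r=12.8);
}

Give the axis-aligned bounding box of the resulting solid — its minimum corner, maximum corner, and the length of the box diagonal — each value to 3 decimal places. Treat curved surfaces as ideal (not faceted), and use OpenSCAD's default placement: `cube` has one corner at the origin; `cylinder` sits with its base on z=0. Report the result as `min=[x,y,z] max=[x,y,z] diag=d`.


A = translate([8.7, -3.5, 13.9]) cylinder(h=13.6, r=12.8) → bbox [-4.1,-16.3,13.9] .. [21.5,9.3,27.5]
B = cube([4.2, 3, 8.2]) → bbox [0,0,0] .. [4.2,3,8.2]
lo = A.lo+B.lo = [-4.1+0, -16.3+0, 13.9+0] = [-4.100,-16.300,13.900]
hi = A.hi+B.hi = [21.5+4.2, 9.3+3, 27.5+8.2] = [25.700,12.300,35.700]
diag = √(29.8²+28.6²+21.8²) = √2181.24 = 46.704

min=[-4.100,-16.300,13.900] max=[25.700,12.300,35.700] diag=46.704


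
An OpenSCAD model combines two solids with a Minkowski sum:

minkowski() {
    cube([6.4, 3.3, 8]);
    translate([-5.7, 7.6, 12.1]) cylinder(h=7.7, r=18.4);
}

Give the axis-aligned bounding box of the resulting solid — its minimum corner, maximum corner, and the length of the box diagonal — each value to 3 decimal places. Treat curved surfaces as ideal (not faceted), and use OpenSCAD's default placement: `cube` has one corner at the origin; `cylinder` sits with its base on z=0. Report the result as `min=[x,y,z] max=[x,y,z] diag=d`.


min=[-24.100,-10.800,12.100] max=[19.100,29.300,27.800] diag=60.998

A = translate([-5.7, 7.6, 12.1]) cylinder(h=7.7, r=18.4) → bbox [-24.1,-10.8,12.1] .. [12.7,26,19.8]
B = cube([6.4, 3.3, 8]) → bbox [0,0,0] .. [6.4,3.3,8]
lo = A.lo+B.lo = [-24.1+0, -10.8+0, 12.1+0] = [-24.100,-10.800,12.100]
hi = A.hi+B.hi = [12.7+6.4, 26+3.3, 19.8+8] = [19.100,29.300,27.800]
diag = √(43.2²+40.1²+15.7²) = √3720.74 = 60.998


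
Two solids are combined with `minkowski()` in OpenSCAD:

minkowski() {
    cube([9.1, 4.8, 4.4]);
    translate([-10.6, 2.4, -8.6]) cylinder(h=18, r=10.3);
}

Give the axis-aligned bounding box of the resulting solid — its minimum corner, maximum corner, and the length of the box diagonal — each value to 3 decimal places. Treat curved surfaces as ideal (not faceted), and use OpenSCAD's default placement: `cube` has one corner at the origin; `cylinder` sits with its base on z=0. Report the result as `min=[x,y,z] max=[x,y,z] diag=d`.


min=[-20.900,-7.900,-8.600] max=[8.800,17.500,13.800] diag=45.045

A = translate([-10.6, 2.4, -8.6]) cylinder(h=18, r=10.3) → bbox [-20.9,-7.9,-8.6] .. [-0.3,12.7,9.4]
B = cube([9.1, 4.8, 4.4]) → bbox [0,0,0] .. [9.1,4.8,4.4]
lo = A.lo+B.lo = [-20.9+0, -7.9+0, -8.6+0] = [-20.900,-7.900,-8.600]
hi = A.hi+B.hi = [-0.3+9.1, 12.7+4.8, 9.4+4.4] = [8.800,17.500,13.800]
diag = √(29.7²+25.4²+22.4²) = √2029.01 = 45.045


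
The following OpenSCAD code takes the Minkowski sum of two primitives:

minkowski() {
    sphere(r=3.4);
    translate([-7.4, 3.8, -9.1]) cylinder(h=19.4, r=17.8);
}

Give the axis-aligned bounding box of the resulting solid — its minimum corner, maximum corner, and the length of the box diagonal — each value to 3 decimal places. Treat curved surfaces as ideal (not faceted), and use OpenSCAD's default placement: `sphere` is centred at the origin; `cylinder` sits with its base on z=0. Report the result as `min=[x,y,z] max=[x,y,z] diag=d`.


A = translate([-7.4, 3.8, -9.1]) cylinder(h=19.4, r=17.8) → bbox [-25.2,-14,-9.1] .. [10.4,21.6,10.3]
B = sphere(r=3.4) → bbox [-3.4,-3.4,-3.4] .. [3.4,3.4,3.4]
lo = A.lo+B.lo = [-25.2-3.4, -14-3.4, -9.1-3.4] = [-28.600,-17.400,-12.500]
hi = A.hi+B.hi = [10.4+3.4, 21.6+3.4, 10.3+3.4] = [13.800,25.000,13.700]
diag = √(42.4²+42.4²+26.2²) = √4281.96 = 65.437

min=[-28.600,-17.400,-12.500] max=[13.800,25.000,13.700] diag=65.437


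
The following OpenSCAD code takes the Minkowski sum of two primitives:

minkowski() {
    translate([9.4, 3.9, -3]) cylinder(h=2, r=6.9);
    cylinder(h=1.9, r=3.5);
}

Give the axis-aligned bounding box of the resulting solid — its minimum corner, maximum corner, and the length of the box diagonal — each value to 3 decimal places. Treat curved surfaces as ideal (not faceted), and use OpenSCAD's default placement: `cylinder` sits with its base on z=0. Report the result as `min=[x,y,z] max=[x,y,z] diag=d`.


A = translate([9.4, 3.9, -3]) cylinder(h=2, r=6.9) → bbox [2.5,-3,-3] .. [16.3,10.8,-1]
B = cylinder(h=1.9, r=3.5) → bbox [-3.5,-3.5,0] .. [3.5,3.5,1.9]
lo = A.lo+B.lo = [2.5-3.5, -3-3.5, -3+0] = [-1.000,-6.500,-3.000]
hi = A.hi+B.hi = [16.3+3.5, 10.8+3.5, -1+1.9] = [19.800,14.300,0.900]
diag = √(20.8²+20.8²+3.9²) = √880.49 = 29.673

min=[-1.000,-6.500,-3.000] max=[19.800,14.300,0.900] diag=29.673


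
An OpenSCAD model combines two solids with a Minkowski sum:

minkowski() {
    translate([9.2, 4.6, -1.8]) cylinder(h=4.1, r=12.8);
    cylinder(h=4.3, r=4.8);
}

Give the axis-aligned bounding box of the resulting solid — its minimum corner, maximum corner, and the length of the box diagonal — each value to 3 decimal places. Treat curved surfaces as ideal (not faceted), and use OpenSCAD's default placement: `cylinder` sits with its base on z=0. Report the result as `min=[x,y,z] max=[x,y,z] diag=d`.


min=[-8.400,-13.000,-1.800] max=[26.800,22.200,6.600] diag=50.484

A = translate([9.2, 4.6, -1.8]) cylinder(h=4.1, r=12.8) → bbox [-3.6,-8.2,-1.8] .. [22,17.4,2.3]
B = cylinder(h=4.3, r=4.8) → bbox [-4.8,-4.8,0] .. [4.8,4.8,4.3]
lo = A.lo+B.lo = [-3.6-4.8, -8.2-4.8, -1.8+0] = [-8.400,-13.000,-1.800]
hi = A.hi+B.hi = [22+4.8, 17.4+4.8, 2.3+4.3] = [26.800,22.200,6.600]
diag = √(35.2²+35.2²+8.4²) = √2548.64 = 50.484


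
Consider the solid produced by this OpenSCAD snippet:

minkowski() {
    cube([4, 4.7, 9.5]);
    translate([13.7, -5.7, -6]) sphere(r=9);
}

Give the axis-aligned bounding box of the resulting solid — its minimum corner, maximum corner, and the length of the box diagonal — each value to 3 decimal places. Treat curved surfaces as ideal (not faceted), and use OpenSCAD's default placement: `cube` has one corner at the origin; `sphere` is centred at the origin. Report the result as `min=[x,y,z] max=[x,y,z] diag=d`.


min=[4.700,-14.700,-15.000] max=[26.700,8.000,12.500] diag=41.899

A = translate([13.7, -5.7, -6]) sphere(r=9) → bbox [4.7,-14.7,-15] .. [22.7,3.3,3]
B = cube([4, 4.7, 9.5]) → bbox [0,0,0] .. [4,4.7,9.5]
lo = A.lo+B.lo = [4.7+0, -14.7+0, -15+0] = [4.700,-14.700,-15.000]
hi = A.hi+B.hi = [22.7+4, 3.3+4.7, 3+9.5] = [26.700,8.000,12.500]
diag = √(22²+22.7²+27.5²) = √1755.54 = 41.899


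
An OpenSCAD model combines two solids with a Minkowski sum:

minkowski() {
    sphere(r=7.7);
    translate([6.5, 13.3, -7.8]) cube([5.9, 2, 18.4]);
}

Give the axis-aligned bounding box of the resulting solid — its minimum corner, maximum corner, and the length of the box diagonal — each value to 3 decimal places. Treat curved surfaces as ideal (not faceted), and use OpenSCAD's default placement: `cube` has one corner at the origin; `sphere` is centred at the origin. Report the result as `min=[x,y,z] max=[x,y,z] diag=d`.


A = translate([6.5, 13.3, -7.8]) cube([5.9, 2, 18.4]) → bbox [6.5,13.3,-7.8] .. [12.4,15.3,10.6]
B = sphere(r=7.7) → bbox [-7.7,-7.7,-7.7] .. [7.7,7.7,7.7]
lo = A.lo+B.lo = [6.5-7.7, 13.3-7.7, -7.8-7.7] = [-1.200,5.600,-15.500]
hi = A.hi+B.hi = [12.4+7.7, 15.3+7.7, 10.6+7.7] = [20.100,23.000,18.300]
diag = √(21.3²+17.4²+33.8²) = √1898.89 = 43.576

min=[-1.200,5.600,-15.500] max=[20.100,23.000,18.300] diag=43.576


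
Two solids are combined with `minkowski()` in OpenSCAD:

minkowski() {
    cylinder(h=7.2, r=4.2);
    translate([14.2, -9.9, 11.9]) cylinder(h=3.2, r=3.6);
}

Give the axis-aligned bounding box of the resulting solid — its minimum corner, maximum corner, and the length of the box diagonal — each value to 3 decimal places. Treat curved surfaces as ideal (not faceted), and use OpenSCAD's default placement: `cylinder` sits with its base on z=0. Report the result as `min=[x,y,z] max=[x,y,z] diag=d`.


min=[6.400,-17.700,11.900] max=[22.000,-2.100,22.300] diag=24.390

A = translate([14.2, -9.9, 11.9]) cylinder(h=3.2, r=3.6) → bbox [10.6,-13.5,11.9] .. [17.8,-6.3,15.1]
B = cylinder(h=7.2, r=4.2) → bbox [-4.2,-4.2,0] .. [4.2,4.2,7.2]
lo = A.lo+B.lo = [10.6-4.2, -13.5-4.2, 11.9+0] = [6.400,-17.700,11.900]
hi = A.hi+B.hi = [17.8+4.2, -6.3+4.2, 15.1+7.2] = [22.000,-2.100,22.300]
diag = √(15.6²+15.6²+10.4²) = √594.88 = 24.390


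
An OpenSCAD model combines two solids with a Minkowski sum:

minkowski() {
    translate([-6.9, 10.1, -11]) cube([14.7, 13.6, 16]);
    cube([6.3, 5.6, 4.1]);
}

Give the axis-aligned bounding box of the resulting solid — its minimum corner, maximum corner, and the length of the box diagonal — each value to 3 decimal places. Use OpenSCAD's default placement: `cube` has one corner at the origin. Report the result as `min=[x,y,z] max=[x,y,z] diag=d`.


min=[-6.900,10.100,-11.000] max=[14.100,29.300,9.100] diag=34.837

A = translate([-6.9, 10.1, -11]) cube([14.7, 13.6, 16]) → bbox [-6.9,10.1,-11] .. [7.8,23.7,5]
B = cube([6.3, 5.6, 4.1]) → bbox [0,0,0] .. [6.3,5.6,4.1]
lo = A.lo+B.lo = [-6.9+0, 10.1+0, -11+0] = [-6.900,10.100,-11.000]
hi = A.hi+B.hi = [7.8+6.3, 23.7+5.6, 5+4.1] = [14.100,29.300,9.100]
diag = √(21²+19.2²+20.1²) = √1213.65 = 34.837


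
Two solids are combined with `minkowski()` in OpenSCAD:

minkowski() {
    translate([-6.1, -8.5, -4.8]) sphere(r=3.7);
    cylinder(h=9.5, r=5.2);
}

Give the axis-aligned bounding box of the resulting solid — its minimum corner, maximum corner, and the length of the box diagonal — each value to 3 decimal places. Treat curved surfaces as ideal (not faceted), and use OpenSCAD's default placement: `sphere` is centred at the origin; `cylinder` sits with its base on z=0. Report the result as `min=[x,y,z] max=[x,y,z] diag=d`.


min=[-15.000,-17.400,-8.500] max=[2.800,0.400,8.400] diag=30.320

A = translate([-6.1, -8.5, -4.8]) sphere(r=3.7) → bbox [-9.8,-12.2,-8.5] .. [-2.4,-4.8,-1.1]
B = cylinder(h=9.5, r=5.2) → bbox [-5.2,-5.2,0] .. [5.2,5.2,9.5]
lo = A.lo+B.lo = [-9.8-5.2, -12.2-5.2, -8.5+0] = [-15.000,-17.400,-8.500]
hi = A.hi+B.hi = [-2.4+5.2, -4.8+5.2, -1.1+9.5] = [2.800,0.400,8.400]
diag = √(17.8²+17.8²+16.9²) = √919.29 = 30.320
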